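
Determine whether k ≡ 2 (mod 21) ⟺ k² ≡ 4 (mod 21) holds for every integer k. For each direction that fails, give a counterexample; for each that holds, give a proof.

The forward direction holds; the converse fails.

(→) Suppose k ≡ 2 (mod 21). Write k = 21j + 2. Then (21j + 2)² = 441j² + 84j + 4 = 21(21j² + 4j) + 4, so k² ≡ 4 (mod 21).

(←) This fails: take k = 5. Then 5² = 25 ≡ 4 (mod 21), yet 5 ≡ 5 (mod 21), not 2.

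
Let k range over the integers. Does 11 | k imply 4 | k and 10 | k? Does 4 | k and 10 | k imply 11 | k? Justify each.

(⇒) fails and (⇐) fails.

[⇒] This fails: take k = 11. Certainly 11 ∣ 11, but 4 ∤ 11.

[⇐] This fails: take k = 20. Both 4 ∣ 20 and 10 ∣ 20, yet 20 is not a multiple of 11 (since 20 = 1·11 + 9), so 11 ∤ 20.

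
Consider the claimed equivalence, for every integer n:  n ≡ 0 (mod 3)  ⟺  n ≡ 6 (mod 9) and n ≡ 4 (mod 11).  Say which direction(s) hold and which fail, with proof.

(⇒) fails; (⇐) holds.

(⟹) This fails: n = 0 gives 0 ≡ 0 (mod 3) but 0 ≡ 0 (mod 9), so the conjunction on the right does not hold.

(⟸) Conversely, if n ≡ 6 (mod 9) and n ≡ 4 (mod 11), then by the Chinese remainder theorem n ≡ 15 (mod 99). Since 15 ≡ 0 (mod 3) and 3 ∣ 99, we get n ≡ 0 (mod 3).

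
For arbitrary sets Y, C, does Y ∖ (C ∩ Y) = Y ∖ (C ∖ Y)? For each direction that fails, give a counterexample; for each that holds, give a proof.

Only the forward inclusion holds.

Forward inclusion. Let x ∈ Y ∖ (C ∩ Y). Then x ∈ Y and x ∉ C, from which x ∈ Y ∖ (C ∖ Y).

Reverse inclusion. This inclusion fails. Take Y = {1}, C = {1}; then 1 ∈ Y ∖ (C ∖ Y) but 1 ∉ Y ∖ (C ∩ Y).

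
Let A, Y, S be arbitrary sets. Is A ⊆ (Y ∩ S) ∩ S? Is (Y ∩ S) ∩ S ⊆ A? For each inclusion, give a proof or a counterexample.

Forward inclusion. This inclusion fails. Take A = {1}, Y = ∅, S = ∅; then 1 ∈ A but 1 ∉ (Y ∩ S) ∩ S.

Reverse inclusion. This inclusion fails. Take A = ∅, Y = {1}, S = {1}; then 1 ∈ (Y ∩ S) ∩ S but 1 ∉ A.

Neither inclusion holds.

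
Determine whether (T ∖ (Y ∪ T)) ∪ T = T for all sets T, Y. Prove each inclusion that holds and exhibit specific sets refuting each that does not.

The two sets are equal.

Forward inclusion. Let x ∈ (T ∖ (Y ∪ T)) ∪ T. Then either x ∈ T and x ∉ Y; or x ∈ T ∩ Y. In each case x ∈ T, so (T ∖ (Y ∪ T)) ∪ T ⊆ T.

Reverse inclusion. Let x ∈ T. Then either x ∈ T and x ∉ Y; or x ∈ T ∩ Y. In each case x ∈ (T ∖ (Y ∪ T)) ∪ T, so T ⊆ (T ∖ (Y ∪ T)) ∪ T.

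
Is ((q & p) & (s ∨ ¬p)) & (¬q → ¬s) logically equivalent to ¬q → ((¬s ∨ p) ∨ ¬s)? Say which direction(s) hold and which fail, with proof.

(⇒) Assume the antecedent. If q is true, ¬q → ((¬s ∨ p) ∨ ¬s) reduces to true regardless of the other variables. If q is false, the antecedent cannot hold. Either way ¬q → ((¬s ∨ p) ∨ ¬s) holds.

(⇐) This fails. Under q = F, s = F, p = F, the left side is false but the right side is true.

(⇒) holds; (⇐) fails.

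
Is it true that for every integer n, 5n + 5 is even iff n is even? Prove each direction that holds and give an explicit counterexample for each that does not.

Both directions fail.

(→) This fails: n = 3 gives 5n + 5 = 20, which is even, but 3 is odd, not even.

(←) This also fails: n = 2 is even, but 5n + 5 = 15 is odd, not even.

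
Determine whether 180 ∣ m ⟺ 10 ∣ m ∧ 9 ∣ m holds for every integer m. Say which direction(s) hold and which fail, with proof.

Only the forward implication holds.

(←) This fails: take m = 90. Both 10 ∣ 90 and 9 ∣ 90, yet 90 is not a multiple of 180 (since 90 = 0·180 + 90), so 180 ∤ 90.

(→) If 180 ∣ m, write m = 180q. Since 180 = 18·10, m = 10·(18q), so 10 ∣ m; and since 180 = 20·9, m = 9·(20q), so 9 ∣ m.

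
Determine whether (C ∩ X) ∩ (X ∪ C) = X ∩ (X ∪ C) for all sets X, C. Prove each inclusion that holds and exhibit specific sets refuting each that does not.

(⟹) Let x ∈ (C ∩ X) ∩ (X ∪ C). Then x ∈ X ∩ C, from which x ∈ X ∩ (X ∪ C).

(⟸) This inclusion fails. Take X = {1}, C = ∅; then 1 ∈ X ∩ (X ∪ C) but 1 ∉ (C ∩ X) ∩ (X ∪ C).

The sets are not equal: only the forward inclusion holds.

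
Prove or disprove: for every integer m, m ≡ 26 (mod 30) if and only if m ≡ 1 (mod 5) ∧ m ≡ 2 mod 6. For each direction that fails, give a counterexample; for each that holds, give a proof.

(⇒) Suppose m ≡ 26 (mod 30); write m = 30j + 26. Since 5 ∣ 30, reducing mod 5 gives m ≡ 26 ≡ 1 (mod 5); since 6 ∣ 30, reducing mod 6 gives m ≡ 26 ≡ 2 (mod 6).

(⇐) Conversely, if m ≡ 1 (mod 5) and m ≡ 2 (mod 6), then by the Chinese remainder theorem m ≡ 26 (mod 30). This is exactly m ≡ 26 (mod 30).

Both implications hold.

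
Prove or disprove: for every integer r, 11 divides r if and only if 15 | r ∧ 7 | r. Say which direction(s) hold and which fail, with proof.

Neither implication holds.

(⟹) This fails: take r = 11. Certainly 11 ∣ 11, but 15 ∤ 11.

(⟸) This fails: take r = 105. Both 15 ∣ 105 and 7 ∣ 105, yet 105 is not a multiple of 11 (since 105 = 9·11 + 6), so 11 ∤ 105.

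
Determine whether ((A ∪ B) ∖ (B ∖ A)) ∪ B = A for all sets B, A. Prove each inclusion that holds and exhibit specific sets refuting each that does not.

(⟹) This inclusion fails. Take B = {1}, A = ∅; then 1 ∈ ((A ∪ B) ∖ (B ∖ A)) ∪ B but 1 ∉ A.

(⟸) Let x ∈ A. Then either x ∈ A and x ∉ B; or x ∈ B ∩ A. In each case x ∈ ((A ∪ B) ∖ (B ∖ A)) ∪ B, so A ⊆ ((A ∪ B) ∖ (B ∖ A)) ∪ B.

Only the reverse inclusion holds.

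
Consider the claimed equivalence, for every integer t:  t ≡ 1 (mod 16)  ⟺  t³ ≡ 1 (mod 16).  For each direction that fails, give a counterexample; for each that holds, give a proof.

Both directions hold.

(⟹) Suppose t ≡ 1 (mod 16). Write t = 16j + 1. Then (16j + 1)³ = 4096j³ + 768j² + 48j + 1 = 16(256j³ + 48j² + 3j) + 1, so t³ ≡ 1 (mod 16).

(⟸) Conversely, suppose t³ ≡ 1 (mod 16). The only residue r in {0, …, 15} with r³ ≡ 1 (mod 16) is r = 1, so t ≡ 1 (mod 16).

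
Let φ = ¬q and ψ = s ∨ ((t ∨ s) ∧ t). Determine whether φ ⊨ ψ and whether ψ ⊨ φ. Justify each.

(⇒) fails and (⇐) fails.

(→) This fails. Under t = F, s = F, q = F, the left side is true but the right side is false.

(←) This fails. Under t = T, s = F, q = T, the left side is false but the right side is true.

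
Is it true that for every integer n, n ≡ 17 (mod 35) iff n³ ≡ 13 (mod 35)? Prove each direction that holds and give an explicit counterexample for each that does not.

[⇒] Suppose n ≡ 17 (mod 35). Write n = 35j + 17. Then (35j + 17)³ = 42875j³ + 62475j² + 30345j + 4913 = 35(1225j³ + 1785j² + 867j + 140) + 13, so n³ ≡ 13 (mod 35).

[⇐] This fails: take n = 12. Then 12³ = 1728 ≡ 13 (mod 35), yet 12 ≡ 12 (mod 35), not 17.

The forward direction holds; the converse fails.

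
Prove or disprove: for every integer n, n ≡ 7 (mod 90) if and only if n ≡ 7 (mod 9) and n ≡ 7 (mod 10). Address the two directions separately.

Equivalent; both directions hold.

Forward direction. Suppose n ≡ 7 (mod 90); write n = 90j + 7. Since 9 ∣ 90, reducing mod 9 gives n ≡ 7 (mod 9); since 10 ∣ 90, reducing mod 10 gives n ≡ 7 (mod 10).

Converse. If n ≡ 7 (mod 9) and n ≡ 7 (mod 10), then by the Chinese remainder theorem n ≡ 7 (mod 90). This is exactly n ≡ 7 (mod 90).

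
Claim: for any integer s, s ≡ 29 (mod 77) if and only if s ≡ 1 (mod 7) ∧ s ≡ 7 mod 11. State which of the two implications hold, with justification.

Both directions hold; the statement is true.

(←) If s ≡ 1 (mod 7) and s ≡ 7 (mod 11), then by the Chinese remainder theorem s ≡ 29 (mod 77). This is exactly s ≡ 29 (mod 77).

(→) Suppose s ≡ 29 (mod 77); write s = 77j + 29. Since 7 ∣ 77, reducing mod 7 gives s ≡ 29 ≡ 1 (mod 7); since 11 ∣ 77, reducing mod 11 gives s ≡ 29 ≡ 7 (mod 11).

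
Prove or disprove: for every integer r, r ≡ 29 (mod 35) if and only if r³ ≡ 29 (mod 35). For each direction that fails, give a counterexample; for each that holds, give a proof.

The forward direction holds; the converse fails.

(⇒) Suppose r ≡ 29 (mod 35). Write r = 35j + 29. Then (35j + 29)³ = 42875j³ + 106575j² + 88305j + 24389 = 35(1225j³ + 3045j² + 2523j + 696) + 29, so r³ ≡ 29 (mod 35).

(⇐) This fails: take r = 4. Then 4³ = 64 ≡ 29 (mod 35), yet 4 ≡ 4 (mod 35), not 29.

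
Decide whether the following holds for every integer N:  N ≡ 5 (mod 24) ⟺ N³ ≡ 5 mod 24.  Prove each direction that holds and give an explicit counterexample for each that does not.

Forward direction. Suppose N ≡ 5 (mod 24). Write N = 24j + 5. Then (24j + 5)³ = 13824j³ + 8640j² + 1800j + 125 = 24(576j³ + 360j² + 75j + 5) + 5, so N³ ≡ 5 (mod 24).

Converse. Suppose N³ ≡ 5 (mod 24). The only residue r in {0, …, 23} with r³ ≡ 5 (mod 24) is r = 5, so N ≡ 5 (mod 24).

Equivalent; both directions hold.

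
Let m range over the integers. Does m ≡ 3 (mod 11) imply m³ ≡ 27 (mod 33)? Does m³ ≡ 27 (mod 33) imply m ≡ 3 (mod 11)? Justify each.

(→) This fails: take m = 14. Then 14 ≡ 3 (mod 11), but 14³ = 2744 ≡ 5 (mod 33), not 27.

(←) Conversely, the residues r modulo 33 with r³ ≡ 27 (mod 33) are exactly {3}, and each is ≡ 3 (mod 11).

Only the reverse direction holds.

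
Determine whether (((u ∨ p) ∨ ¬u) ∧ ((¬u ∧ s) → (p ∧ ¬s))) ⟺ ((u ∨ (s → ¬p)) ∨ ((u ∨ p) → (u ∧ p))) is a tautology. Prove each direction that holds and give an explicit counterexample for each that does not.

Only the forward direction holds.

(→) Assume the antecedent. If s is true, the antecedent forces (s = T, u = T, p = F) or (s = T, u = T, p = T), and the consequent holds there. If s is false, the consequent reduces to true regardless of the other variables. Either way the consequent holds.

(←) This fails. Under s = T, u = F, p = F, the left side is false but the right side is true.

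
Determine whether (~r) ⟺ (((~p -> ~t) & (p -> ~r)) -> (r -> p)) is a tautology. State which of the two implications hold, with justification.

The forward direction holds; the converse fails.

[⇐] This fails. Under p = T, t = F, r = T, the left side is false but the right side is true.

[⇒] Assume the antecedent. If p is true, the consequent reduces to true regardless of the other variables. If p is false, the antecedent forces (p = F, t = F, r = F) or (p = F, t = T, r = F), and the consequent holds there. Either way the consequent holds.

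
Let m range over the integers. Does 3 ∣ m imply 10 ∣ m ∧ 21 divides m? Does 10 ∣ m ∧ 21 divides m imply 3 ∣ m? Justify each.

The forward direction fails; the converse holds.

[⇒] This fails: take m = 3. Certainly 3 ∣ 3, but 10 ∤ 3.

[⇐] Suppose 10 ∣ m and 21 ∣ m. Any common multiple of 10 and 21 is a multiple of their lcm; here gcd(10, 21) = 1, so lcm(10, 21) = 10·21 = 210, so 210 ∣ m. Since 3 ∣ 210, it follows that 3 ∣ m.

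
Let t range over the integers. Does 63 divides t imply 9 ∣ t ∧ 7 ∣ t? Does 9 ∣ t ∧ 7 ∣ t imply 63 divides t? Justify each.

Forward direction. If 63 ∣ t, write t = 63q. Since 63 = 7·9, t = 9·(7q), so 9 ∣ t; and since 63 = 9·7, t = 7·(9q), so 7 ∣ t.

Converse. Suppose 9 ∣ t and 7 ∣ t. Any common multiple of 9 and 7 is a multiple of their lcm; here gcd(9, 7) = 1, so lcm(9, 7) = 9·7 = 63, so 63 ∣ t.

Both directions hold.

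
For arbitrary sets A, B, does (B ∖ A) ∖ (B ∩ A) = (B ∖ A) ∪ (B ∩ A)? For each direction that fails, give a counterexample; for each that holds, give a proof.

(⊆) Let x ∈ (B ∖ A) ∖ (B ∩ A). Then x ∈ B and x ∉ A, from which x ∈ (B ∖ A) ∪ (B ∩ A).

(⊇) This inclusion fails. Take A = {1}, B = {1}; then 1 ∈ (B ∖ A) ∪ (B ∩ A) but 1 ∉ (B ∖ A) ∖ (B ∩ A).

Only the forward inclusion holds.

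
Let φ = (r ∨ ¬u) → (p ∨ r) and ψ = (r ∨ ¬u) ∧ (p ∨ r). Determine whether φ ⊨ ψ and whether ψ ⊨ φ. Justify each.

[⇐] Assume the antecedent. If r is true, (r ∨ ¬u) → (p ∨ r) reduces to true regardless of the other variables. If r is false, the antecedent forces (r = F, u = F, p = T), and (r ∨ ¬u) → (p ∨ r) holds there. Either way (r ∨ ¬u) → (p ∨ r) holds.

[⇒] This fails. Under r = F, u = T, p = F, the left side is true but the right side is false.

The forward direction fails; the converse holds.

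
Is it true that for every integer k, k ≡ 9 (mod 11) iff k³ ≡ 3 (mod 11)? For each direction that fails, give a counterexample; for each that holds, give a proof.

Both directions hold.

Forward direction. Suppose k ≡ 9 (mod 11). Write k = 11j + 9. Then (11j + 9)³ = 1331j³ + 3267j² + 2673j + 729 = 11(121j³ + 297j² + 243j + 66) + 3, so k³ ≡ 3 (mod 11).

Converse. Suppose k³ ≡ 3 (mod 11). The only residue r in {0, …, 10} with r³ ≡ 3 (mod 11) is r = 9, so k ≡ 9 (mod 11).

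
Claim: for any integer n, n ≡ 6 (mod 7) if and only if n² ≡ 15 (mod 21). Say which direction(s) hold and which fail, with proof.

(→) This fails: take n = 13. Then 13 ≡ 6 (mod 7), but 13² = 169 ≡ 1 (mod 21), not 15.

(←) This fails: take n = 15. Then 15² = 225 ≡ 15 (mod 21), yet 15 ≡ 1 (mod 7), not 6.

(⇒) fails and (⇐) fails.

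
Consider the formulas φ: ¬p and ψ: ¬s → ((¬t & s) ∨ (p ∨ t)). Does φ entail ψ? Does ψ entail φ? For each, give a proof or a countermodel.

Neither direction holds.

(⇒) This fails. Under s = F, p = F, t = F, the left side is true but the right side is false.

(⇐) This fails. Under s = F, p = T, t = F, the left side is false but the right side is true.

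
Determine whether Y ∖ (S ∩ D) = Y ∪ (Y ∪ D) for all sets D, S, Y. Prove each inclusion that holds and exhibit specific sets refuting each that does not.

(⊇) This inclusion fails. Take D = {1}, S = ∅, Y = ∅; then 1 ∈ Y ∪ (Y ∪ D) but 1 ∉ Y ∖ (S ∩ D).

(⊆) Let x ∈ Y ∖ (S ∩ D). Then either x ∈ Y and x ∉ D, S; or x ∈ D ∩ Y and x ∉ S; or x ∈ S ∩ Y and x ∉ D. In each case x ∈ Y ∪ (Y ∪ D), so Y ∖ (S ∩ D) ⊆ Y ∪ (Y ∪ D).

(⊆) holds; (⊇) fails.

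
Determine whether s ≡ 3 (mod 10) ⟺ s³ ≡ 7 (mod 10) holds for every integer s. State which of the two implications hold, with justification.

Both directions hold; the statement is true.

Forward direction. Suppose s ≡ 3 (mod 10). Write s = 10j + 3. Then (10j + 3)³ = 1000j³ + 900j² + 270j + 27 = 10(100j³ + 90j² + 27j + 2) + 7, so s³ ≡ 7 (mod 10).

Converse. For the converse, argue contrapositively. If s ≢ 3 (mod 10), then s is congruent to one of 0, 1, 2, 4, 5, 6, 7, 8, 9 modulo 10, and these give s³ ≡ 0, 1, 8, 4, 5, 6, 3, 2, 9 respectively — never 7.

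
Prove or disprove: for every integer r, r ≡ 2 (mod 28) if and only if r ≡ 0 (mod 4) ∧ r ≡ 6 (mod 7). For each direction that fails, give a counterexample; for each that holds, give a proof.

Neither implication holds.

(⇒) This fails: r = 2 gives 2 ≡ 2 (mod 28) but 2 ≡ 2 (mod 4), so the conjunction on the right does not hold.

(⇐) This fails: r = 20 satisfies both congruences on the right (20 ≡ 0 mod 4 and 20 ≡ 6 mod 7) yet 20 ≡ 20 (mod 28), not 2.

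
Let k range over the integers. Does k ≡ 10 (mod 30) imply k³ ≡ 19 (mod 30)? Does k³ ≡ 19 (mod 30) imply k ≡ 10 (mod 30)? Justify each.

(⇒) This fails: take k = 10. Then 10 ≡ 10 (mod 30), but 10³ = 1000 ≡ 10 (mod 30), not 19.

(⇐) This fails: take k = 19. Then 19³ = 6859 ≡ 19 (mod 30), yet 19 ≡ 19 (mod 30), not 10.

(⇒) fails and (⇐) fails.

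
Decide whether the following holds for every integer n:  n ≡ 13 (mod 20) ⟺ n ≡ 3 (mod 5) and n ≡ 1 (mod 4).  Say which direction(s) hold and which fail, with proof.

[⇐] If n ≡ 3 (mod 5) and n ≡ 1 (mod 4), then by the Chinese remainder theorem n ≡ 13 (mod 20). This is exactly n ≡ 13 (mod 20).

[⇒] Suppose n ≡ 13 (mod 20); write n = 20j + 13. Since 5 ∣ 20, reducing mod 5 gives n ≡ 13 ≡ 3 (mod 5); since 4 ∣ 20, reducing mod 4 gives n ≡ 13 ≡ 1 (mod 4).

The biconditional holds.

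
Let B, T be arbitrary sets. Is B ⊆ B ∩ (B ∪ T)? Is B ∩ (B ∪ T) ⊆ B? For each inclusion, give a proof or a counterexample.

(⟸) Let x ∈ B ∩ (B ∪ T). Then either x ∈ B and x ∉ T; or x ∈ B ∩ T. In each case x ∈ B, so B ∩ (B ∪ T) ⊆ B.

(⟹) Let x ∈ B. Then either x ∈ B and x ∉ T; or x ∈ B ∩ T. In each case x ∈ B ∩ (B ∪ T), so B ⊆ B ∩ (B ∪ T).

Both inclusions hold.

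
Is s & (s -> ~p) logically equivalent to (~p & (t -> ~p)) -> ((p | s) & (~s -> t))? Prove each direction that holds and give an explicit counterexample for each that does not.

Only the forward implication holds.

(⇒) Assume the antecedent. If s is true, the consequent reduces to true regardless of the other variables. If s is false, the antecedent cannot hold. Either way the consequent holds.

(⇐) This fails. Under s = F, t = F, p = T, the left side is false but the right side is true.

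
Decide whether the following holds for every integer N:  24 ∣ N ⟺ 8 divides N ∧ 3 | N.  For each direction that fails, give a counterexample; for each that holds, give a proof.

(→) If 24 ∣ N, write N = 24q. Since 24 = 3·8, N = 8·(3q), so 8 ∣ N; and since 24 = 8·3, N = 3·(8q), so 3 ∣ N.

(←) Suppose 8 ∣ N and 3 ∣ N. Any common multiple of 8 and 3 is a multiple of their lcm; here gcd(8, 3) = 1, so lcm(8, 3) = 8·3 = 24, so 24 ∣ N.

Both directions hold.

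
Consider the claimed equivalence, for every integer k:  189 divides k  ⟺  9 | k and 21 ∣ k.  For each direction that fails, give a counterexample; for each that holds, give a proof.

Only the forward implication holds.

Converse. This fails: take k = 63. Both 9 ∣ 63 and 21 ∣ 63, yet 63 is not a multiple of 189 (since 63 = 0·189 + 63), so 189 ∤ 63.

Forward direction. If 189 ∣ k, write k = 189q. Since 189 = 21·9, k = 9·(21q), so 9 ∣ k; and since 189 = 9·21, k = 21·(9q), so 21 ∣ k.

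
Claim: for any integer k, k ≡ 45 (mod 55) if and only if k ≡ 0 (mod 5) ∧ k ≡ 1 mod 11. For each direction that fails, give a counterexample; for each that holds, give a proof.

Both directions hold; the statement is true.

Converse. If k ≡ 0 (mod 5) and k ≡ 1 (mod 11), then by the Chinese remainder theorem k ≡ 45 (mod 55). This is exactly k ≡ 45 (mod 55).

Forward direction. Suppose k ≡ 45 (mod 55); write k = 55j + 45. Since 5 ∣ 55, reducing mod 5 gives k ≡ 45 ≡ 0 (mod 5); since 11 ∣ 55, reducing mod 11 gives k ≡ 45 ≡ 1 (mod 11).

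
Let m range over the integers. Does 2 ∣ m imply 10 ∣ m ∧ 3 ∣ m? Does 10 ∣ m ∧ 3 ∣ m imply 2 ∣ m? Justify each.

(⟹) This fails: take m = 2. Certainly 2 ∣ 2, but 10 ∤ 2.

(⟸) Suppose 10 ∣ m and 3 ∣ m. Any common multiple of 10 and 3 is a multiple of their lcm; here gcd(10, 3) = 1, so lcm(10, 3) = 10·3 = 30, so 30 ∣ m. Since 2 ∣ 30, it follows that 2 ∣ m.

(⇒) fails; (⇐) holds.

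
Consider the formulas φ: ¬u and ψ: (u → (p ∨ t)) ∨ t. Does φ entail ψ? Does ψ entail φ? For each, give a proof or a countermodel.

Only the forward direction holds.

(⇐) This fails. Under t = T, p = F, u = T, the left side is false but the right side is true.

(⇒) Assume the antecedent. If t is true, (u → (p ∨ t)) ∨ t reduces to true regardless of the other variables. If t is false, the antecedent forces (t = F, p = F, u = F) or (t = F, p = T, u = F), and (u → (p ∨ t)) ∨ t holds there. Either way (u → (p ∨ t)) ∨ t holds.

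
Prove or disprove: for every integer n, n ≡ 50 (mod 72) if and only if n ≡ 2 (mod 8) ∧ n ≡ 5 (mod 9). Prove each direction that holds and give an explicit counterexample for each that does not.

Both directions hold.

Forward direction. Suppose n ≡ 50 (mod 72); write n = 72j + 50. Since 8 ∣ 72, reducing mod 8 gives n ≡ 50 ≡ 2 (mod 8); since 9 ∣ 72, reducing mod 9 gives n ≡ 50 ≡ 5 (mod 9).

Converse. If n ≡ 2 (mod 8) and n ≡ 5 (mod 9), then by the Chinese remainder theorem n ≡ 50 (mod 72). This is exactly n ≡ 50 (mod 72).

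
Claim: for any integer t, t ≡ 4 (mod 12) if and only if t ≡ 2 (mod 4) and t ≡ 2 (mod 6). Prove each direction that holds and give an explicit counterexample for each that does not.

Both directions fail.

(⟹) This fails: t = 4 gives 4 ≡ 4 (mod 12) but 4 ≡ 0 (mod 4), so the conjunction on the right does not hold.

(⟸) This fails: t = 2 satisfies both congruences on the right (2 ≡ 2 mod 4 and 2 ≡ 2 mod 6) yet 2 ≡ 2 (mod 12), not 4.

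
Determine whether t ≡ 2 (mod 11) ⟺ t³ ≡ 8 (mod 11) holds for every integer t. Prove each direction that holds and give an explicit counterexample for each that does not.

Converse. Suppose t³ ≡ 8 (mod 11). The only residue r in {0, …, 10} with r³ ≡ 8 (mod 11) is r = 2, so t ≡ 2 (mod 11).

Forward direction. Suppose t ≡ 2 (mod 11). Write t = 11j + 2. Then (11j + 2)³ = 1331j³ + 726j² + 132j + 8 = 11(121j³ + 66j² + 12j) + 8, so t³ ≡ 8 (mod 11).

The biconditional holds.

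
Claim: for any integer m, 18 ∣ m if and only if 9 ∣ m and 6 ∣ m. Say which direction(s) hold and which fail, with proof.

Both directions hold.

(⟹) If 18 ∣ m, write m = 18q. Since 18 = 2·9, m = 9·(2q), so 9 ∣ m; and since 18 = 3·6, m = 6·(3q), so 6 ∣ m.

(⟸) Suppose 9 ∣ m and 6 ∣ m. Any common multiple of 9 and 6 is a multiple of their lcm; here lcm(9, 6) = 9·6/gcd(9, 6) = 54/3 = 18, so 18 ∣ m.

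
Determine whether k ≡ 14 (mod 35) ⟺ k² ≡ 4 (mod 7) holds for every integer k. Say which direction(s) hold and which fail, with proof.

Neither direction holds.

[⇒] This fails: take k = 14. Then 14 ≡ 14 (mod 35), but 14² = 196 ≡ 0 (mod 7), not 4.

[⇐] This fails: take k = 2. Then 2² = 4 ≡ 4 (mod 7), yet 2 ≡ 2 (mod 35), not 14.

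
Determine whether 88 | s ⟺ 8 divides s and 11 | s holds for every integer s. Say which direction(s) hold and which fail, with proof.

Equivalent; both directions hold.

Forward direction. If 88 ∣ s, write s = 88q. Since 88 = 11·8, s = 8·(11q), so 8 ∣ s; and since 88 = 8·11, s = 11·(8q), so 11 ∣ s.

Converse. Suppose 8 ∣ s and 11 ∣ s. Any common multiple of 8 and 11 is a multiple of their lcm; here gcd(8, 11) = 1, so lcm(8, 11) = 8·11 = 88, so 88 ∣ s.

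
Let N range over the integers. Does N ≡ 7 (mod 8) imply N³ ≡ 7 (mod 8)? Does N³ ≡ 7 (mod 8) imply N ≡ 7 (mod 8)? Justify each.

Equivalent; both directions hold.

(⇒) Suppose N ≡ 7 (mod 8). Write N = 8j + 7. Then (8j + 7)³ = 512j³ + 1344j² + 1176j + 343 = 8(64j³ + 168j² + 147j + 42) + 7, so N³ ≡ 7 (mod 8).

(⇐) For the converse, argue contrapositively. If N ≢ 7 (mod 8), then N is congruent to one of 0, 1, 2, 3, 4, 5, 6 modulo 8, and these give N³ ≡ 0, 1, 0, 3, 0, 5, 0 respectively — never 7.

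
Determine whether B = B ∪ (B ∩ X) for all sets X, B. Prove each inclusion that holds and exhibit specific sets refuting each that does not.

(⊆) Let x ∈ B. Then either x ∈ B and x ∉ X; or x ∈ X ∩ B. In each case x ∈ B ∪ (B ∩ X), so B ⊆ B ∪ (B ∩ X).

(⊇) Let x ∈ B ∪ (B ∩ X). Then either x ∈ B and x ∉ X; or x ∈ X ∩ B. In each case x ∈ B, so B ∪ (B ∩ X) ⊆ B.

Both inclusions hold.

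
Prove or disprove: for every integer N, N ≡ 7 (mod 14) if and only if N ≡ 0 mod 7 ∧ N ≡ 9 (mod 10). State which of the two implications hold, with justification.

Only the converse holds.

[⇒] This fails: N = 35 gives 35 ≡ 7 (mod 14) but 35 ≡ 5 (mod 10), so the conjunction on the right does not hold.

[⇐] Conversely, if N ≡ 0 (mod 7) and N ≡ 9 (mod 10), then by the Chinese remainder theorem N ≡ 49 (mod 70). Since 49 ≡ 7 (mod 14) and 14 ∣ 70, we get N ≡ 7 (mod 14).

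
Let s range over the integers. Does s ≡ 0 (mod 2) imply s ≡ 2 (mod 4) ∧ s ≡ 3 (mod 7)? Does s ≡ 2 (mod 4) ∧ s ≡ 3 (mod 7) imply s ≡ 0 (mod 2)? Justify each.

Only the reverse direction holds.

(→) This fails: s = 0 gives 0 ≡ 0 (mod 2) but 0 ≡ 0 (mod 4), so the conjunction on the right does not hold.

(←) Conversely, if s ≡ 2 (mod 4) and s ≡ 3 (mod 7), then by the Chinese remainder theorem s ≡ 10 (mod 28). Since 10 ≡ 0 (mod 2) and 2 ∣ 28, we get s ≡ 0 (mod 2).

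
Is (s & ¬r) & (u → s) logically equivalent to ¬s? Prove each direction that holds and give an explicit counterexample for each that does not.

Both directions fail.

(→) This fails. Under r = F, s = T, u = F, the left side is true but the right side is false.

(←) This fails. Under r = F, s = F, u = F, the left side is false but the right side is true.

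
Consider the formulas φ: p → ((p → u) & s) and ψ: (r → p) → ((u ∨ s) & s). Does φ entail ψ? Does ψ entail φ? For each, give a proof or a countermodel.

Both directions fail.

(⇒) This fails. Under r = F, u = F, p = F, s = F, the left side is true but the right side is false.

(⇐) This fails. Under r = F, u = F, p = T, s = T, the left side is false but the right side is true.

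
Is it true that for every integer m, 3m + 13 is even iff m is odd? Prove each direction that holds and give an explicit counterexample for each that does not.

(←) Suppose m is odd; write m = 2j + 1. Then 3m + 13 = 3·(2j + 1) + 13 = 2·3j + 16, which is even.

(→) Suppose 3m + 13 is even. Since 3 is odd, 3m and m have the same parity, so 3m + 13 ≡ m + 13 (mod 2). As 13 is odd, 3m + 13 is even exactly when m is odd. Thus m is odd.

Both directions hold; the statement is true.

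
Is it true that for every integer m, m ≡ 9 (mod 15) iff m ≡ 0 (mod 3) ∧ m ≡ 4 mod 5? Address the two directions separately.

(⇒) Suppose m ≡ 9 (mod 15); write m = 15j + 9. Since 3 ∣ 15, reducing mod 3 gives m ≡ 9 ≡ 0 (mod 3); since 5 ∣ 15, reducing mod 5 gives m ≡ 9 ≡ 4 (mod 5).

(⇐) Conversely, if m ≡ 0 (mod 3) and m ≡ 4 (mod 5), then by the Chinese remainder theorem m ≡ 9 (mod 15). This is exactly m ≡ 9 (mod 15).

Both directions hold; the statement is true.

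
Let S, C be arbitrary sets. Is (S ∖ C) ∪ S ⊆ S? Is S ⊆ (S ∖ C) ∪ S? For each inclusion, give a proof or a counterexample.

Forward inclusion. Let x ∈ (S ∖ C) ∪ S. Then either x ∈ S and x ∉ C; or x ∈ S ∩ C. In each case x ∈ S, so (S ∖ C) ∪ S ⊆ S.

Reverse inclusion. Let x ∈ S. Then either x ∈ S and x ∉ C; or x ∈ S ∩ C. In each case x ∈ (S ∖ C) ∪ S, so S ⊆ (S ∖ C) ∪ S.

Both inclusions hold.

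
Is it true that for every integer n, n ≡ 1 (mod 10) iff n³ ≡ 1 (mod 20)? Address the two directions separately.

(⇒) This fails: take n = 11. Then 11 ≡ 1 (mod 10), but 11³ = 1331 ≡ 11 (mod 20), not 1.

(⇐) Conversely, the residues r modulo 20 with r³ ≡ 1 (mod 20) are exactly {1}, and each is ≡ 1 (mod 10).

The forward direction fails; the converse holds.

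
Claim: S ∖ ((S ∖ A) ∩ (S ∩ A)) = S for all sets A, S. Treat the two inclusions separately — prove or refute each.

Both inclusions hold.

Forward inclusion. Let x ∈ S ∖ ((S ∖ A) ∩ (S ∩ A)). Then either x ∈ S and x ∉ A; or x ∈ A ∩ S. In each case x ∈ S, so S ∖ ((S ∖ A) ∩ (S ∩ A)) ⊆ S.

Reverse inclusion. Let x ∈ S. Then either x ∈ S and x ∉ A; or x ∈ A ∩ S. In each case x ∈ S ∖ ((S ∖ A) ∩ (S ∩ A)), so S ⊆ S ∖ ((S ∖ A) ∩ (S ∩ A)).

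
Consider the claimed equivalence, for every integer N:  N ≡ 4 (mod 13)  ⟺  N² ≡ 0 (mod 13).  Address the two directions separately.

Neither direction holds.

(→) This fails: take N = 4. Then 4 ≡ 4 (mod 13), but 4² = 16 ≡ 3 (mod 13), not 0.

(←) This fails: take N = 0. Then 0² = 0 ≡ 0 (mod 13), yet 0 ≡ 0 (mod 13), not 4.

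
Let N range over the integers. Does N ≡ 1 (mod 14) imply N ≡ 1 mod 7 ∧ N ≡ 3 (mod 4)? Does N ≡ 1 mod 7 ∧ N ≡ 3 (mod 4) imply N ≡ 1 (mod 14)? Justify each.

(→) This fails: N = 1 gives 1 ≡ 1 (mod 14) but 1 ≡ 1 (mod 4), so the conjunction on the right does not hold.

(←) Conversely, if N ≡ 1 (mod 7) and N ≡ 3 (mod 4), then by the Chinese remainder theorem N ≡ 15 (mod 28). Since 15 ≡ 1 (mod 14) and 14 ∣ 28, we get N ≡ 1 (mod 14).

Only the reverse direction holds.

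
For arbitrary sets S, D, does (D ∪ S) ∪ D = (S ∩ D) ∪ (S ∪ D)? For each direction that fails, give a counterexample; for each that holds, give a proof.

(⟸) Let x ∈ (S ∩ D) ∪ (S ∪ D). Then either x ∈ S and x ∉ D; or x ∈ D and x ∉ S; or x ∈ S ∩ D. In each case x ∈ (D ∪ S) ∪ D, so (S ∩ D) ∪ (S ∪ D) ⊆ (D ∪ S) ∪ D.

(⟹) Let x ∈ (D ∪ S) ∪ D. Then either x ∈ S and x ∉ D; or x ∈ D and x ∉ S; or x ∈ S ∩ D. In each case x ∈ (S ∩ D) ∪ (S ∪ D), so (D ∪ S) ∪ D ⊆ (S ∩ D) ∪ (S ∪ D).

Both inclusions hold.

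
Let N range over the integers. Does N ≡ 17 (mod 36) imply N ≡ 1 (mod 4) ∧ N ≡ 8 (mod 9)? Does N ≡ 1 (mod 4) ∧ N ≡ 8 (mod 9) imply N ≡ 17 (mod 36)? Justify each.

The biconditional holds.

(⇒) Suppose N ≡ 17 (mod 36); write N = 36j + 17. Since 4 ∣ 36, reducing mod 4 gives N ≡ 17 ≡ 1 (mod 4); since 9 ∣ 36, reducing mod 9 gives N ≡ 17 ≡ 8 (mod 9).

(⇐) Conversely, if N ≡ 1 (mod 4) and N ≡ 8 (mod 9), then by the Chinese remainder theorem N ≡ 17 (mod 36). This is exactly N ≡ 17 (mod 36).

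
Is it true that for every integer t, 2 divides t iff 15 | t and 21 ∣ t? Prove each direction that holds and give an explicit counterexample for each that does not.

[⇒] This fails: take t = 2. Certainly 2 ∣ 2, but 15 ∤ 2.

[⇐] This fails: take t = 105. Both 15 ∣ 105 and 21 ∣ 105, yet 105 is not a multiple of 2 (since 105 = 52·2 + 1), so 2 ∤ 105.

Neither direction holds.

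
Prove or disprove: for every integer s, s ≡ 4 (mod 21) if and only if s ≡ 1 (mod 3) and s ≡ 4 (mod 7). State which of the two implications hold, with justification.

(→) Suppose s ≡ 4 (mod 21); write s = 21j + 4. Since 3 ∣ 21, reducing mod 3 gives s ≡ 4 ≡ 1 (mod 3); since 7 ∣ 21, reducing mod 7 gives s ≡ 4 (mod 7).

(←) Conversely, if s ≡ 1 (mod 3) and s ≡ 4 (mod 7), then by the Chinese remainder theorem s ≡ 4 (mod 21). This is exactly s ≡ 4 (mod 21).

Both directions hold; the statement is true.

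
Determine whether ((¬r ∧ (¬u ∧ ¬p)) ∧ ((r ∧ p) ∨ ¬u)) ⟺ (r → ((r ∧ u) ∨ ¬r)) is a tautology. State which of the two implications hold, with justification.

(⟹) Assume the antecedent. If r is true, the antecedent cannot hold. If r is false, r → ((r ∧ u) ∨ ¬r) reduces to true regardless of the other variables. Either way r → ((r ∧ u) ∨ ¬r) holds.

(⟸) This fails. Under r = F, p = T, u = F, the left side is false but the right side is true.

Only the forward implication holds.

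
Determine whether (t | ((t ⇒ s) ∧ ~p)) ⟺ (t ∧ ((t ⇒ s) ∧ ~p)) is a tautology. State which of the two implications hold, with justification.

(⇒) fails; (⇐) holds.

(→) This fails. Under p = F, t = F, s = F, the left side is true but the right side is false.

(←) Assume the antecedent. If p is true, the antecedent cannot hold. If p is false, t | ((t ⇒ s) ∧ ~p) reduces to true regardless of the other variables. Either way t | ((t ⇒ s) ∧ ~p) holds.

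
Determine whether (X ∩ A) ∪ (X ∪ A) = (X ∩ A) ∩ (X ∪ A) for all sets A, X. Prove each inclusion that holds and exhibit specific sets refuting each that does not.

(⊆) fails; (⊇) holds.

(⊇) Let x ∈ (X ∩ A) ∩ (X ∪ A). Then x ∈ A ∩ X, from which x ∈ (X ∩ A) ∪ (X ∪ A).

(⊆) This inclusion fails. Take A = {1}, X = ∅; then 1 ∈ (X ∩ A) ∪ (X ∪ A) but 1 ∉ (X ∩ A) ∩ (X ∪ A).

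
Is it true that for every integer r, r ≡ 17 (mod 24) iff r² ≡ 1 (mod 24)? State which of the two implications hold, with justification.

The forward direction holds; the converse fails.

Forward direction. Suppose r ≡ 17 (mod 24). Write r = 24j + 17. Then (24j + 17)² = 576j² + 816j + 289 = 24(24j² + 34j + 12) + 1, so r² ≡ 1 (mod 24).

Converse. This fails: take r = 1. Then 1² = 1 ≡ 1 (mod 24), yet 1 ≡ 1 (mod 24), not 17.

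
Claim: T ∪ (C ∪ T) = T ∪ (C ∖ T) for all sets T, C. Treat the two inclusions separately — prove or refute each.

Both inclusions hold.

(⟹) Let x ∈ T ∪ (C ∪ T). Then either x ∈ T and x ∉ C; or x ∈ C and x ∉ T; or x ∈ T ∩ C. In each case x ∈ T ∪ (C ∖ T), so T ∪ (C ∪ T) ⊆ T ∪ (C ∖ T).

(⟸) Let x ∈ T ∪ (C ∖ T). Then either x ∈ T and x ∉ C; or x ∈ C and x ∉ T; or x ∈ T ∩ C. In each case x ∈ T ∪ (C ∪ T), so T ∪ (C ∖ T) ⊆ T ∪ (C ∪ T).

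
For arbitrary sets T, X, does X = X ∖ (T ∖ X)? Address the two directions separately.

(⊆) Let x ∈ X. Then either x ∈ X and x ∉ T; or x ∈ T ∩ X. In each case x ∈ X ∖ (T ∖ X), so X ⊆ X ∖ (T ∖ X).

(⊇) Let x ∈ X ∖ (T ∖ X). Then either x ∈ X and x ∉ T; or x ∈ T ∩ X. In each case x ∈ X, so X ∖ (T ∖ X) ⊆ X.

The two sets are equal.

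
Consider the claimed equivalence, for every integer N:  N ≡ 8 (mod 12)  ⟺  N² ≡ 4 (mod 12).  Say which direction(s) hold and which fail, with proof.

(⇐) This fails: take N = 2. Then 2² = 4 ≡ 4 (mod 12), yet 2 ≡ 2 (mod 12), not 8.

(⇒) Suppose N ≡ 8 (mod 12). Write N = 12j + 8. Then (12j + 8)² = 144j² + 192j + 64 = 12(12j² + 16j + 5) + 4, so N² ≡ 4 (mod 12).

Not equivalent: only (⇒) holds.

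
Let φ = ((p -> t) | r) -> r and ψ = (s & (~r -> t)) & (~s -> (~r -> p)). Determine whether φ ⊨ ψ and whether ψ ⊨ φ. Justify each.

[⇒] This fails. Under t = F, s = F, p = T, r = F, the left side is true but the right side is false.

[⇐] This fails. Under t = T, s = T, p = F, r = F, the left side is false but the right side is true.

Neither direction holds.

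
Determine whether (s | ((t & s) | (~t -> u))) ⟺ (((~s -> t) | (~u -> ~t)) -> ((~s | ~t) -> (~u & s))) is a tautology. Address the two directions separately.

Only the converse holds.

(⇒) This fails. Under t = T, s = F, u = F, the left side is true but the right side is false.

(⇐) Assume the antecedent. If t is true, s | ((t & s) | (~t -> u)) reduces to true regardless of the other variables. If t is false, the antecedent forces (t = F, s = T, u = F), and s | ((t & s) | (~t -> u)) holds there. Either way s | ((t & s) | (~t -> u)) holds.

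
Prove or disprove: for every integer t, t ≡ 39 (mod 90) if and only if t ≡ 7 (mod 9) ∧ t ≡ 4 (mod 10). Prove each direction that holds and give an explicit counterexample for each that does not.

(⇒) fails and (⇐) fails.

[⇒] This fails: t = 39 gives 39 ≡ 39 (mod 90) but 39 ≡ 3 (mod 9), so the conjunction on the right does not hold.

[⇐] This fails: t = 34 satisfies both congruences on the right (34 ≡ 7 mod 9 and 34 ≡ 4 mod 10) yet 34 ≡ 34 (mod 90), not 39.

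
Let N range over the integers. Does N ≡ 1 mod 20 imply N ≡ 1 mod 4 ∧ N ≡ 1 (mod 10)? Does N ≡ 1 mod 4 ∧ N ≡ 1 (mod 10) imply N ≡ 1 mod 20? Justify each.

Forward direction. Suppose N ≡ 1 (mod 20); write N = 20j + 1. Since 4 ∣ 20, reducing mod 4 gives N ≡ 1 (mod 4); since 10 ∣ 20, reducing mod 10 gives N ≡ 1 (mod 10).

Converse. If N ≡ 1 (mod 4) and N ≡ 1 (mod 10), then by the Chinese remainder theorem N ≡ 1 (mod 20). This is exactly N ≡ 1 (mod 20).

Both directions hold.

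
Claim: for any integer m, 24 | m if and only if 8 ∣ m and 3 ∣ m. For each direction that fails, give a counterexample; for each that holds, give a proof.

Both directions hold; the statement is true.

[⇒] If 24 ∣ m, write m = 24q. Since 24 = 3·8, m = 8·(3q), so 8 ∣ m; and since 24 = 8·3, m = 3·(8q), so 3 ∣ m.

[⇐] Suppose 8 ∣ m and 3 ∣ m. Any common multiple of 8 and 3 is a multiple of their lcm; here gcd(8, 3) = 1, so lcm(8, 3) = 8·3 = 24, so 24 ∣ m.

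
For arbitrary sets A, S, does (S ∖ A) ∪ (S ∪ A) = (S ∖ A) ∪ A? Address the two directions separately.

(⟹) Let x ∈ (S ∖ A) ∪ (S ∪ A). Then either x ∈ A and x ∉ S; or x ∈ S and x ∉ A; or x ∈ A ∩ S. In each case x ∈ (S ∖ A) ∪ A, so (S ∖ A) ∪ (S ∪ A) ⊆ (S ∖ A) ∪ A.

(⟸) Let x ∈ (S ∖ A) ∪ A. Then either x ∈ A and x ∉ S; or x ∈ S and x ∉ A; or x ∈ A ∩ S. In each case x ∈ (S ∖ A) ∪ (S ∪ A), so (S ∖ A) ∪ A ⊆ (S ∖ A) ∪ (S ∪ A).

Both inclusions hold.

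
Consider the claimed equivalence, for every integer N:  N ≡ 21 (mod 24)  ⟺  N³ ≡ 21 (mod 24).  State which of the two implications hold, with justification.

Both directions hold.

(→) Suppose N ≡ 21 (mod 24). Write N = 24j + 21. Then (24j + 21)³ = 13824j³ + 36288j² + 31752j + 9261 = 24(576j³ + 1512j² + 1323j + 385) + 21, so N³ ≡ 21 (mod 24).

(←) Conversely, suppose N³ ≡ 21 (mod 24). The only residue r in {0, …, 23} with r³ ≡ 21 (mod 24) is r = 21, so N ≡ 21 (mod 24).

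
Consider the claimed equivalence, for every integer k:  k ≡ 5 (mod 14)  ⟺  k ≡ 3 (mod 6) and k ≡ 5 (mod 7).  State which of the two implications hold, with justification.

Only the converse holds.

Forward direction. This fails: k = 19 gives 19 ≡ 5 (mod 14) but 19 ≡ 1 (mod 6), so the conjunction on the right does not hold.

Converse. If k ≡ 3 (mod 6) and k ≡ 5 (mod 7), then by the Chinese remainder theorem k ≡ 33 (mod 42). Since 33 ≡ 5 (mod 14) and 14 ∣ 42, we get k ≡ 5 (mod 14).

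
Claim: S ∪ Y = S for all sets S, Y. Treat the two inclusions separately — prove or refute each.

Forward inclusion. This inclusion fails. Take S = ∅, Y = {1}; then 1 ∈ S ∪ Y but 1 ∉ S.

Reverse inclusion. Let x ∈ S. Then either x ∈ S and x ∉ Y; or x ∈ S ∩ Y. In each case x ∈ S ∪ Y, so S ⊆ S ∪ Y.

(⊆) fails; (⊇) holds.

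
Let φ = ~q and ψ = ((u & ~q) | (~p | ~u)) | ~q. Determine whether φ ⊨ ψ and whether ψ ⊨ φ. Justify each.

[⇒] Assume the antecedent. If u is true, the antecedent forces (u = T, q = F, p = F) or (u = T, q = F, p = T), and ((u & ~q) | (~p | ~u)) | ~q holds there. If u is false, ((u & ~q) | (~p | ~u)) | ~q reduces to true regardless of the other variables. Either way ((u & ~q) | (~p | ~u)) | ~q holds.

[⇐] This fails. Under u = F, q = T, p = F, the left side is false but the right side is true.

(⇒) holds; (⇐) fails.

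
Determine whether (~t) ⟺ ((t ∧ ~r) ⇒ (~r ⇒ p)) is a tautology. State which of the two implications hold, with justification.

[⇒] Assume the antecedent. If r is true, (t ∧ ~r) ⇒ (~r ⇒ p) reduces to true regardless of the other variables. If r is false, the antecedent forces (r = F, p = F, t = F) or (r = F, p = T, t = F), and (t ∧ ~r) ⇒ (~r ⇒ p) holds there. Either way (t ∧ ~r) ⇒ (~r ⇒ p) holds.

[⇐] This fails. Under r = T, p = F, t = T, the left side is false but the right side is true.

The forward direction holds; the converse fails.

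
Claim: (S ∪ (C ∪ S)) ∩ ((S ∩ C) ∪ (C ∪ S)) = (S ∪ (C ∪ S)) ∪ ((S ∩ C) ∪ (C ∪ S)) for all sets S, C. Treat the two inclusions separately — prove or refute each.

(⊆) Let x ∈ (S ∪ (C ∪ S)) ∩ ((S ∩ C) ∪ (C ∪ S)). Then either x ∈ S and x ∉ C; or x ∈ C and x ∉ S; or x ∈ S ∩ C. In each case x ∈ (S ∪ (C ∪ S)) ∪ ((S ∩ C) ∪ (C ∪ S)), so (S ∪ (C ∪ S)) ∩ ((S ∩ C) ∪ (C ∪ S)) ⊆ (S ∪ (C ∪ S)) ∪ ((S ∩ C) ∪ (C ∪ S)).

(⊇) Let x ∈ (S ∪ (C ∪ S)) ∪ ((S ∩ C) ∪ (C ∪ S)). Then either x ∈ S and x ∉ C; or x ∈ C and x ∉ S; or x ∈ S ∩ C. In each case x ∈ (S ∪ (C ∪ S)) ∩ ((S ∩ C) ∪ (C ∪ S)), so (S ∪ (C ∪ S)) ∪ ((S ∩ C) ∪ (C ∪ S)) ⊆ (S ∪ (C ∪ S)) ∩ ((S ∩ C) ∪ (C ∪ S)).

The two sets are equal.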